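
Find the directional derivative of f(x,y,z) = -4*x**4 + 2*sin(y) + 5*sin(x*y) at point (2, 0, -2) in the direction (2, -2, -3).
-280*sqrt(17)/17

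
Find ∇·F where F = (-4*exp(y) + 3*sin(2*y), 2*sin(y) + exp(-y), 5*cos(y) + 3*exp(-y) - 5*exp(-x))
2*cos(y) - exp(-y)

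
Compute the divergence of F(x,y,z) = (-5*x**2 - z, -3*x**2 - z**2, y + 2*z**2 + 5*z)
-10*x + 4*z + 5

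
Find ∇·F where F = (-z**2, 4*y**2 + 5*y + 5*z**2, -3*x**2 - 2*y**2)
8*y + 5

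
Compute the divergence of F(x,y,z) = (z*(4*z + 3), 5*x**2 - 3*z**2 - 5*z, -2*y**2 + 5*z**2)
10*z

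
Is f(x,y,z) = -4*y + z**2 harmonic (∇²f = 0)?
No, ∇²f = 2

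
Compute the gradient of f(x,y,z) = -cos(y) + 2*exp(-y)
(0, sin(y) - 2*exp(-y), 0)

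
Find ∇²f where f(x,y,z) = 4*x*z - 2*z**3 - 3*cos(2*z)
-12*z + 12*cos(2*z)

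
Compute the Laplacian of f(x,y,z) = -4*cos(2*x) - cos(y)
16*cos(2*x) + cos(y)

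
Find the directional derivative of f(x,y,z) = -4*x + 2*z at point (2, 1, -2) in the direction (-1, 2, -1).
sqrt(6)/3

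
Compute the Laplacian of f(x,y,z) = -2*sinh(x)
-2*sinh(x)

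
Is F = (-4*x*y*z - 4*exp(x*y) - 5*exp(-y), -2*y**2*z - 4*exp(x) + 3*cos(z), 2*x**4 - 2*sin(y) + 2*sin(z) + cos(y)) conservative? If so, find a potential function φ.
No, ∇×F = (2*y**2 - sin(y) + 3*sin(z) - 2*cos(y), 4*x*(-2*x**2 - y), (4*(x*z + x*exp(x*y) - exp(x))*exp(y) - 5)*exp(-y)) ≠ 0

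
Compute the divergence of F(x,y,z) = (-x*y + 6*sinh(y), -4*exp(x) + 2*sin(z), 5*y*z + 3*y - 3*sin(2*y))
4*y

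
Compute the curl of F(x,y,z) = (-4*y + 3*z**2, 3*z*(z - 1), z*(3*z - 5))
(3 - 6*z, 6*z, 4)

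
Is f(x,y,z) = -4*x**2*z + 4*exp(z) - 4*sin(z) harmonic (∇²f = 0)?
No, ∇²f = -8*z + 4*exp(z) + 4*sin(z)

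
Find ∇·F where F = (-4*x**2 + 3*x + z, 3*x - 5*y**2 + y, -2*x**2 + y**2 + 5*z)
-8*x - 10*y + 9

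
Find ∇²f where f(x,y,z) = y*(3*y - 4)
6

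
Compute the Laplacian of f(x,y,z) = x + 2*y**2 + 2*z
4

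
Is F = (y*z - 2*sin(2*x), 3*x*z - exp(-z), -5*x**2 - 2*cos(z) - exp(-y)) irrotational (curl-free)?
No, ∇×F = (-3*x - exp(-z) + exp(-y), 10*x + y, 2*z)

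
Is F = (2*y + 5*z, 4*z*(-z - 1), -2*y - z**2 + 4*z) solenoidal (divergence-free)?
No, ∇·F = 4 - 2*z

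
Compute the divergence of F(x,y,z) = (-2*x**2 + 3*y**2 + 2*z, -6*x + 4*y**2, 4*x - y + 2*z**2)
-4*x + 8*y + 4*z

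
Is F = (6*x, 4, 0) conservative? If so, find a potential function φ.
Yes, F is conservative. φ = 3*x**2 + 4*y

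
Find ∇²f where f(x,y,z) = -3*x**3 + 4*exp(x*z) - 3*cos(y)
4*x**2*exp(x*z) - 18*x + 4*z**2*exp(x*z) + 3*cos(y)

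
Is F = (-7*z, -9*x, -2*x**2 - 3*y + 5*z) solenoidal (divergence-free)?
No, ∇·F = 5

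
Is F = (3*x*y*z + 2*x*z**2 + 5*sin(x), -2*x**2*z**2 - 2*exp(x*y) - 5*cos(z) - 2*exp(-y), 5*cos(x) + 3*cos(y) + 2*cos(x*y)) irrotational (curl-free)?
No, ∇×F = (4*x**2*z - 2*x*sin(x*y) - 3*sin(y) - 5*sin(z), 3*x*y + 4*x*z + 2*y*sin(x*y) + 5*sin(x), -4*x*z**2 - 3*x*z - 2*y*exp(x*y))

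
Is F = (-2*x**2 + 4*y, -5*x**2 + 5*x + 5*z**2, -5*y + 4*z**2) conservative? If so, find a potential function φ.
No, ∇×F = (-10*z - 5, 0, 1 - 10*x) ≠ 0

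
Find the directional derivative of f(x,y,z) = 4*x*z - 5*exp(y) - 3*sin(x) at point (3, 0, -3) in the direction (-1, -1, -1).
sqrt(3)*(cos(3) + 5/3)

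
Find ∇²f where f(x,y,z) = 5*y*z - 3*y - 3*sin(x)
3*sin(x)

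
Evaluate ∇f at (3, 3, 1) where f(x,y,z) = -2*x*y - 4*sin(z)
(-6, -6, -4*cos(1))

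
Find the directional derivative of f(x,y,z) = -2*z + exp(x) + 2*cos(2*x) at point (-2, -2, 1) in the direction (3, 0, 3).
sqrt(2)*(2*exp(2)*sin(4) - exp(2) + 1/2)*exp(-2)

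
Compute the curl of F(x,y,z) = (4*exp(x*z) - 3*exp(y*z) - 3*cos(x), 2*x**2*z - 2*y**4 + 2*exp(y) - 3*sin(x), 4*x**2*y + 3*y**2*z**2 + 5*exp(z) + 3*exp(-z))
(2*x**2 + 6*y*z**2, -8*x*y + 4*x*exp(x*z) - 3*y*exp(y*z), 4*x*z + 3*z*exp(y*z) - 3*cos(x))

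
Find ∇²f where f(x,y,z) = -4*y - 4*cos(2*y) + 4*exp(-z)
16*cos(2*y) + 4*exp(-z)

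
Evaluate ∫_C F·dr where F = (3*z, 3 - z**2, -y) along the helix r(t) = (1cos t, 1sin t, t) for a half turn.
-pi - 2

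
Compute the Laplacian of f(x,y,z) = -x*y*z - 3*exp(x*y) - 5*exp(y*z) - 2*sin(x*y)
-3*x**2*exp(x*y) + 2*x**2*sin(x*y) - y**2*(3*exp(x*y) - 2*sin(x*y)) - 5*y**2*exp(y*z) - 5*z**2*exp(y*z)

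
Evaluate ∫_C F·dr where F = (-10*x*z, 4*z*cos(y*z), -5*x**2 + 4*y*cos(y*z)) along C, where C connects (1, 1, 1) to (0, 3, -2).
-4*sin(1) - 4*sin(6) + 5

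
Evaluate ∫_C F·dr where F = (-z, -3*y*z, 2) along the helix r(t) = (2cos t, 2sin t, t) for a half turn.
7*pi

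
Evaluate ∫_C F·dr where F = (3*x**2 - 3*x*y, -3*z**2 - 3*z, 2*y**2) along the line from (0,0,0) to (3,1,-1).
107/6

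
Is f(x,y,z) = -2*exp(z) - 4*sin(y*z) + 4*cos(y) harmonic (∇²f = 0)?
No, ∇²f = 4*y**2*sin(y*z) + 4*z**2*sin(y*z) - 2*exp(z) - 4*cos(y)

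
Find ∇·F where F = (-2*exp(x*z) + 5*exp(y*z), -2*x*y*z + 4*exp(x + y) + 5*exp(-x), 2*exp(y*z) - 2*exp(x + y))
-2*x*z + 2*y*exp(y*z) - 2*z*exp(x*z) + 4*exp(x + y)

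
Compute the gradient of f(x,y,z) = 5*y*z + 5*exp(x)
(5*exp(x), 5*z, 5*y)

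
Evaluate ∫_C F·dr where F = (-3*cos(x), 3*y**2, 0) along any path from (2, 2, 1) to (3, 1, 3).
-7 - 3*sin(3) + 3*sin(2)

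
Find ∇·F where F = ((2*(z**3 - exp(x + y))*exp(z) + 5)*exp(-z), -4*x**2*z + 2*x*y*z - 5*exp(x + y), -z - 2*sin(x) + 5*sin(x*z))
2*x*z + 5*x*cos(x*z) - 7*exp(x + y) - 1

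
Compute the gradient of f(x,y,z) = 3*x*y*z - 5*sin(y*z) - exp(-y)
(3*y*z, 3*x*z - 5*z*cos(y*z) + exp(-y), y*(3*x - 5*cos(y*z)))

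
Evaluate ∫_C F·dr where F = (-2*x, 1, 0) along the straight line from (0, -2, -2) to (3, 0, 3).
-7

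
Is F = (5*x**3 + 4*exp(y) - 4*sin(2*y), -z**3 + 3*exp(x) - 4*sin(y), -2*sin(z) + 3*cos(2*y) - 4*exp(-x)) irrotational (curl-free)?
No, ∇×F = (3*z**2 - 6*sin(2*y), -4*exp(-x), 3*exp(x) - 4*exp(y) + 8*cos(2*y))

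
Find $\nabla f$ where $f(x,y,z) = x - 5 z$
(1, 0, -5)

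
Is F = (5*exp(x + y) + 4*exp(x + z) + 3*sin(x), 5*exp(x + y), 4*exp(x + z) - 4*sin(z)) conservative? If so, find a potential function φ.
Yes, F is conservative. φ = 5*exp(x + y) + 4*exp(x + z) - 3*cos(x) + 4*cos(z)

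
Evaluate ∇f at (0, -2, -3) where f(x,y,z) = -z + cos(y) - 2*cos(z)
(0, sin(2), -1 - 2*sin(3))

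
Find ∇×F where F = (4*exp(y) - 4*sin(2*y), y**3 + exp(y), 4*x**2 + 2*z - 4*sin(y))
(-4*cos(y), -8*x, -4*exp(y) + 8*cos(2*y))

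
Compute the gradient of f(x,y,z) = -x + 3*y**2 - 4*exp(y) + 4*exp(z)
(-1, 6*y - 4*exp(y), 4*exp(z))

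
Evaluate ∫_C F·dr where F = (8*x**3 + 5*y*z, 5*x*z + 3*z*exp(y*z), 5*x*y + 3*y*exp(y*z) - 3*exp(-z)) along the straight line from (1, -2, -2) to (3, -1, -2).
-3*exp(4) + 3*exp(2) + 170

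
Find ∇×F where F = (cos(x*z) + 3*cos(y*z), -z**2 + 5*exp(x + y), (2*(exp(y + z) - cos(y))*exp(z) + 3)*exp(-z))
(2*z + 2*exp(y + z) + 2*sin(y), -x*sin(x*z) - 3*y*sin(y*z), 3*z*sin(y*z) + 5*exp(x + y))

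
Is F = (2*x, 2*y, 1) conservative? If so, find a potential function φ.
Yes, F is conservative. φ = x**2 + y**2 + z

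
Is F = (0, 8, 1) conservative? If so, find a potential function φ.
Yes, F is conservative. φ = 8*y + z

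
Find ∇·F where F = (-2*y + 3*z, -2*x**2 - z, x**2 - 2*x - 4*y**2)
0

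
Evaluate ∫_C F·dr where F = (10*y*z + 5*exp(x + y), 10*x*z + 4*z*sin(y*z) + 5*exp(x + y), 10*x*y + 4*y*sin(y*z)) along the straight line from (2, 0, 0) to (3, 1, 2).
-5*exp(2) - 4*cos(2) + 64 + 5*exp(4)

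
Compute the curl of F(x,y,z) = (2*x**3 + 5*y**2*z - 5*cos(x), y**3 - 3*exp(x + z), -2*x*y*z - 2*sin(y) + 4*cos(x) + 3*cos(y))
(-2*x*z + 3*exp(x + z) - 3*sin(y) - 2*cos(y), 5*y**2 + 2*y*z + 4*sin(x), -10*y*z - 3*exp(x + z))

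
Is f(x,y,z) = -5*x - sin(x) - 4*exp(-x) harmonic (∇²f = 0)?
No, ∇²f = sin(x) - 4*exp(-x)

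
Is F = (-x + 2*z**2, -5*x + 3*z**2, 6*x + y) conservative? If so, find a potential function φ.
No, ∇×F = (1 - 6*z, 4*z - 6, -5) ≠ 0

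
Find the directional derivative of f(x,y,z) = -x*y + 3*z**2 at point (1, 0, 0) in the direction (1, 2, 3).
-sqrt(14)/7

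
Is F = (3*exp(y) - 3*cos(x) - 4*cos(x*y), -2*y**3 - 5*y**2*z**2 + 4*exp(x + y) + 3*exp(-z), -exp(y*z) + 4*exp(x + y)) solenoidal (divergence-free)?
No, ∇·F = -6*y**2 - 10*y*z**2 - y*exp(y*z) + 4*y*sin(x*y) + 4*exp(x + y) + 3*sin(x)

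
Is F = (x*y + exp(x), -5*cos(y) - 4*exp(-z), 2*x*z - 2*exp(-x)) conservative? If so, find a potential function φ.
No, ∇×F = (-4*exp(-z), -2*z - 2*exp(-x), -x) ≠ 0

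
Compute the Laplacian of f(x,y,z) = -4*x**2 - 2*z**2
-12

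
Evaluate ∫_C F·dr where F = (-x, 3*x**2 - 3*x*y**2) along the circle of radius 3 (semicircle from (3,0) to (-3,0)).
-243*pi/8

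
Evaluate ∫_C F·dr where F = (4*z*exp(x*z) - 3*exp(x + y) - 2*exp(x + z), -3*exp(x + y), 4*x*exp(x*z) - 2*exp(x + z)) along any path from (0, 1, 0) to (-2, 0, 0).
-5*exp(-2) + 2 + 3*E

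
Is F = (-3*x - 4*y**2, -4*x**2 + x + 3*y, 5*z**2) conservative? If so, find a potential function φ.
No, ∇×F = (0, 0, -8*x + 8*y + 1) ≠ 0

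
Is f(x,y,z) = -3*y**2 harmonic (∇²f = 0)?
No, ∇²f = -6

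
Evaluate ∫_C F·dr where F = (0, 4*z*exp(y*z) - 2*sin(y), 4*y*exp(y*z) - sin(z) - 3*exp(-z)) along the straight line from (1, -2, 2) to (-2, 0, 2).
-4*exp(-4) - 2*cos(2) + 6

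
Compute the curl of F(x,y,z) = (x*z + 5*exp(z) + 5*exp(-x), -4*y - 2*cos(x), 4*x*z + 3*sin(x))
(0, x - 4*z + 5*exp(z) - 3*cos(x), 2*sin(x))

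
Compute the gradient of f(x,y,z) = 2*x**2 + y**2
(4*x, 2*y, 0)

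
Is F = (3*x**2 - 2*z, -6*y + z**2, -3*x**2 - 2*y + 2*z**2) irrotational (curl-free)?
No, ∇×F = (-2*z - 2, 6*x - 2, 0)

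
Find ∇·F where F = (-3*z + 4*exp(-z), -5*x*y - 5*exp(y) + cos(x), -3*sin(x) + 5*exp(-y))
-5*x - 5*exp(y)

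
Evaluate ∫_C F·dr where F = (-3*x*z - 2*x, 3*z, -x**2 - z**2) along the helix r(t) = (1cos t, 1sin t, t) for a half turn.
-pi**3/3 - 6 - 5*pi/4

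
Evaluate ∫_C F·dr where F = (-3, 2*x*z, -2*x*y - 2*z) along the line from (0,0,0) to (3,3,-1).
-10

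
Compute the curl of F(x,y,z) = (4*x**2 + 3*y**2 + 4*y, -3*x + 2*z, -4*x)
(-2, 4, -6*y - 7)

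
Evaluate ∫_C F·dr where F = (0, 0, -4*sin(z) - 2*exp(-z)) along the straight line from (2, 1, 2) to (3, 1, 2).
0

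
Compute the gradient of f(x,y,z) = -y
(0, -1, 0)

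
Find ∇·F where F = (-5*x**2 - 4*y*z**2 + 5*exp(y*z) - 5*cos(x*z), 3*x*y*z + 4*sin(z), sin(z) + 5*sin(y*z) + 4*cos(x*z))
3*x*z - 4*x*sin(x*z) - 10*x + 5*y*cos(y*z) + 5*z*sin(x*z) + cos(z)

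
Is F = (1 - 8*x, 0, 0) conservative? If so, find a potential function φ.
Yes, F is conservative. φ = x*(1 - 4*x)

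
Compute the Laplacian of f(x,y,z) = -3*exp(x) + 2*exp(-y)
-3*exp(x) + 2*exp(-y)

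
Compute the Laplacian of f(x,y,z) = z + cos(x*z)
(-x**2 - z**2)*cos(x*z)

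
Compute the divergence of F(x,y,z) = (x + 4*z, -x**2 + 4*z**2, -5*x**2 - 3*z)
-2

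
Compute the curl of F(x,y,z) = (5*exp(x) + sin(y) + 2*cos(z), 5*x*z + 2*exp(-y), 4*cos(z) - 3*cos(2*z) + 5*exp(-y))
(-5*x - 5*exp(-y), -2*sin(z), 5*z - cos(y))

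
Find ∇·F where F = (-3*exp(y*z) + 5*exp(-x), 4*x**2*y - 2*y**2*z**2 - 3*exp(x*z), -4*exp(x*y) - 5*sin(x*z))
4*x**2 - 5*x*cos(x*z) - 4*y*z**2 - 5*exp(-x)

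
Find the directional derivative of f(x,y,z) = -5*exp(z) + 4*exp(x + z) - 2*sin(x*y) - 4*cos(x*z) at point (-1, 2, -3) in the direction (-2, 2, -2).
sqrt(3)*(6*exp(4)*cos(2) - 8 + 5*E + 16*exp(4)*sin(3))*exp(-4)/3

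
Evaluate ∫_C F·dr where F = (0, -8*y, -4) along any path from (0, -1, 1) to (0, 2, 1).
-12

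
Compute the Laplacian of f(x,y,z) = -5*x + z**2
2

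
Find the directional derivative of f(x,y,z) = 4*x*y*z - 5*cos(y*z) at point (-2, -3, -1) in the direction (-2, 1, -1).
5*sqrt(6)*(-4 + sin(3))/3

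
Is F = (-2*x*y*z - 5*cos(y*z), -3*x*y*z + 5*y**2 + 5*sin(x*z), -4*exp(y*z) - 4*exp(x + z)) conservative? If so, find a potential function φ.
No, ∇×F = (3*x*y - 5*x*cos(x*z) - 4*z*exp(y*z), -2*x*y + 5*y*sin(y*z) + 4*exp(x + z), z*(2*x - 3*y - 5*sin(y*z) + 5*cos(x*z))) ≠ 0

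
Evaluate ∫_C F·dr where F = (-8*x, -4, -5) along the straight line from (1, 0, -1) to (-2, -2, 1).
-14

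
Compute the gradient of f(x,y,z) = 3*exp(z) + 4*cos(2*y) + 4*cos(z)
(0, -8*sin(2*y), 3*exp(z) - 4*sin(z))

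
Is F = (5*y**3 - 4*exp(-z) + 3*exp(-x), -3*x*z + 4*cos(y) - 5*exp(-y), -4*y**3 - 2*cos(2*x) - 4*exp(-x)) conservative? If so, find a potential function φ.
No, ∇×F = (3*x - 12*y**2, -4*sin(2*x) + 4*exp(-z) - 4*exp(-x), -15*y**2 - 3*z) ≠ 0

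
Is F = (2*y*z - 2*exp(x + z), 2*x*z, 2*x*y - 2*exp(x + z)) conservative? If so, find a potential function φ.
Yes, F is conservative. φ = 2*x*y*z - 2*exp(x + z)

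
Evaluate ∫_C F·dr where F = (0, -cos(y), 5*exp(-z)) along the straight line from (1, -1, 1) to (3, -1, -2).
5*(1 - exp(3))*exp(-1)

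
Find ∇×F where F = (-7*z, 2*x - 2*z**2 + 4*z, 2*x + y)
(4*z - 3, -9, 2)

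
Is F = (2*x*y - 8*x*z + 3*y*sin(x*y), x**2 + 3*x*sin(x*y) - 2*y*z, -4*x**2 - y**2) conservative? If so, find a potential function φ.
Yes, F is conservative. φ = x**2*y - 4*x**2*z - y**2*z - 3*cos(x*y)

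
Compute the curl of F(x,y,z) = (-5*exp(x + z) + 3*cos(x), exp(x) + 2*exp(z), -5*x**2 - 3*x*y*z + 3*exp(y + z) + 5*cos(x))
(-3*x*z - 2*exp(z) + 3*exp(y + z), 10*x + 3*y*z - 5*exp(x + z) + 5*sin(x), exp(x))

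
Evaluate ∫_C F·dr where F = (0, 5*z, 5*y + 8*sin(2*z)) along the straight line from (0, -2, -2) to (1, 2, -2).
-40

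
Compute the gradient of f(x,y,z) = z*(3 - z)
(0, 0, 3 - 2*z)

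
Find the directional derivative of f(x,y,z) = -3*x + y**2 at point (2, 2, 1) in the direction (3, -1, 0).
-13*sqrt(10)/10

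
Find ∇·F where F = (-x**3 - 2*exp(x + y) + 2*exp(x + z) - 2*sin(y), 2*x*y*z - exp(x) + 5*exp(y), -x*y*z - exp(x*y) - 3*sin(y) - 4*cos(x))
-3*x**2 - x*y + 2*x*z + 5*exp(y) - 2*exp(x + y) + 2*exp(x + z)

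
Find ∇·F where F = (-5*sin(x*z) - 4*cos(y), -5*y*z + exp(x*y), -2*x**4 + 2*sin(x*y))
x*exp(x*y) - 5*z*cos(x*z) - 5*z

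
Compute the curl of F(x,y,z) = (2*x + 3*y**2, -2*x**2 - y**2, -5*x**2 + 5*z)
(0, 10*x, -4*x - 6*y)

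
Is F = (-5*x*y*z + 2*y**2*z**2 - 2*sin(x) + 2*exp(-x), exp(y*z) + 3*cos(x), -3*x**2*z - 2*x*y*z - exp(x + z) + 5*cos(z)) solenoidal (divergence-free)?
No, ∇·F = -3*x**2 - 2*x*y - 5*y*z + z*exp(y*z) - exp(x + z) - 5*sin(z) - 2*cos(x) - 2*exp(-x)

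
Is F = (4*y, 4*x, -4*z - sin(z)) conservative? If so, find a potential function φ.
Yes, F is conservative. φ = 4*x*y - 2*z**2 + cos(z)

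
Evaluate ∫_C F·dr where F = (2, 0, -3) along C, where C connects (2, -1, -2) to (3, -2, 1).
-7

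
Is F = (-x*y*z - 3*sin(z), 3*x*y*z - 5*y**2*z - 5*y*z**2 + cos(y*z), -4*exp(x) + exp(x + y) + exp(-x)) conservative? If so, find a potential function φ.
No, ∇×F = (-3*x*y + 5*y**2 + 10*y*z + y*sin(y*z) + exp(x + y), -x*y + 4*exp(x) - exp(x + y) - 3*cos(z) + exp(-x), z*(x + 3*y)) ≠ 0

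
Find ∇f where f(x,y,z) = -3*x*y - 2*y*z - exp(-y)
(-3*y, -3*x - 2*z + exp(-y), -2*y)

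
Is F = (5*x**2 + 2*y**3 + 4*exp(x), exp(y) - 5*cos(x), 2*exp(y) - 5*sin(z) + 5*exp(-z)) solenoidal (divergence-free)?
No, ∇·F = 10*x + 4*exp(x) + exp(y) - 5*cos(z) - 5*exp(-z)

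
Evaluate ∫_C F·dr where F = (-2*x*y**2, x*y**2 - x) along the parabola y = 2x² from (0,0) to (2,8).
1376/7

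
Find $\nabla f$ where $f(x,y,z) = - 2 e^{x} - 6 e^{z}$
(-2*exp(x), 0, -6*exp(z))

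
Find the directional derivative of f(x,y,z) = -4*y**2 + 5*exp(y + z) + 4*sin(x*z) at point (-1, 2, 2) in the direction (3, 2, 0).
2*sqrt(13)*(-16 + 12*cos(2) + 5*exp(4))/13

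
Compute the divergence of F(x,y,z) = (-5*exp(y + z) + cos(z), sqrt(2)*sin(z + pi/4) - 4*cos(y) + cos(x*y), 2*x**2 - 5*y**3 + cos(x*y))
-x*sin(x*y) + 4*sin(y)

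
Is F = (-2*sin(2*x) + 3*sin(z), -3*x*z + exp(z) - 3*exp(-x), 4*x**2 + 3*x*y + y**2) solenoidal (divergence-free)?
No, ∇·F = -4*cos(2*x)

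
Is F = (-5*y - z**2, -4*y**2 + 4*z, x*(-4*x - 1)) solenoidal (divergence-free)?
No, ∇·F = -8*y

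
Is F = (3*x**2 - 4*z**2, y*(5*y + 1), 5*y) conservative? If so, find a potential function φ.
No, ∇×F = (5, -8*z, 0) ≠ 0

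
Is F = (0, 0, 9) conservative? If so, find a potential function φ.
Yes, F is conservative. φ = 9*z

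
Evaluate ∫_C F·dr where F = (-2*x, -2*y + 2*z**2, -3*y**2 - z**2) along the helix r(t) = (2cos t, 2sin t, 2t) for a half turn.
-44*pi - 8*pi**3/3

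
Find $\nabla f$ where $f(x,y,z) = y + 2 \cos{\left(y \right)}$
(0, 1 - 2*sin(y), 0)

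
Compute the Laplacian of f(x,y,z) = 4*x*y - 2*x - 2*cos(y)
2*cos(y)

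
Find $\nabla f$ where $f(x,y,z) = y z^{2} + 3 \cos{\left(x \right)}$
(-3*sin(x), z**2, 2*y*z)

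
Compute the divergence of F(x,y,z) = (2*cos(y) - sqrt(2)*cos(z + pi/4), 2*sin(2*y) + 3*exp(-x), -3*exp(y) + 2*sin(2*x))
4*cos(2*y)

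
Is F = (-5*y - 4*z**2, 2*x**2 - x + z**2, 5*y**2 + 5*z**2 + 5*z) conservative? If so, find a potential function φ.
No, ∇×F = (10*y - 2*z, -8*z, 4*x + 4) ≠ 0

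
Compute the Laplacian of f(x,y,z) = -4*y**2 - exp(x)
-exp(x) - 8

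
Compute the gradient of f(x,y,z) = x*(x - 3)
(2*x - 3, 0, 0)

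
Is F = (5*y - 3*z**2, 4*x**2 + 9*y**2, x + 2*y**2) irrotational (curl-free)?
No, ∇×F = (4*y, -6*z - 1, 8*x - 5)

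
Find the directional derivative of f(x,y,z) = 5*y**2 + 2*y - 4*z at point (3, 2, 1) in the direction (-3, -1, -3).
-10*sqrt(19)/19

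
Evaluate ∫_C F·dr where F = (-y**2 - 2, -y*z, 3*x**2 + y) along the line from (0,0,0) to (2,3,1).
-15/2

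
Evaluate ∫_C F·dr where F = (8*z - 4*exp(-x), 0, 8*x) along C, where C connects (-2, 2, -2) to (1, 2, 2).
-4*exp(2) - 16 + 4*exp(-1)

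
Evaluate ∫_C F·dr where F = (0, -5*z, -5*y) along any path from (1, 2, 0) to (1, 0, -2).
0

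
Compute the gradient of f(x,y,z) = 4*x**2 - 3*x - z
(8*x - 3, 0, -1)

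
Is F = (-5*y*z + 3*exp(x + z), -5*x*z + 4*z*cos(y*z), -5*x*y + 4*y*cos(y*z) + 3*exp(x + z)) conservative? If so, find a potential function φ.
Yes, F is conservative. φ = -5*x*y*z + 3*exp(x + z) + 4*sin(y*z)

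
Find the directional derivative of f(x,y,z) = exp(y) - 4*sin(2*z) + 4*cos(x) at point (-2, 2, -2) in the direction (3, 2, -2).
2*sqrt(17)*(8*cos(4) + 6*sin(2) + exp(2))/17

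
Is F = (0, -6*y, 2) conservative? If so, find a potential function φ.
Yes, F is conservative. φ = -3*y**2 + 2*z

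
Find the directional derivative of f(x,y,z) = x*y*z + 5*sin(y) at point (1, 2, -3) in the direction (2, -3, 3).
3*sqrt(22)*(1 - 5*cos(2))/22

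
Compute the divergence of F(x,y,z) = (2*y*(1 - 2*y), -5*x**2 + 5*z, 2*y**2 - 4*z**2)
-8*z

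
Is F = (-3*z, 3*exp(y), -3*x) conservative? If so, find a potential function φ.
Yes, F is conservative. φ = -3*x*z + 3*exp(y)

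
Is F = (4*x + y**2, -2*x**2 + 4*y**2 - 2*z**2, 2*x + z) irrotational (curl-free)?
No, ∇×F = (4*z, -2, -4*x - 2*y)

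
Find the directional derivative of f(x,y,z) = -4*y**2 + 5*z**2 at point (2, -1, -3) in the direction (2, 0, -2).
15*sqrt(2)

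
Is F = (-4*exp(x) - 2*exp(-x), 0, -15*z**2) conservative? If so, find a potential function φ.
Yes, F is conservative. φ = -5*z**3 - 4*exp(x) + 2*exp(-x)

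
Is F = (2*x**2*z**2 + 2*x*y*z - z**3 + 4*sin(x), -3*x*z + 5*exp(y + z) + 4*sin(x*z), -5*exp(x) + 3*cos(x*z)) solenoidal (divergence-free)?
No, ∇·F = 4*x*z**2 - 3*x*sin(x*z) + 2*y*z + 5*exp(y + z) + 4*cos(x)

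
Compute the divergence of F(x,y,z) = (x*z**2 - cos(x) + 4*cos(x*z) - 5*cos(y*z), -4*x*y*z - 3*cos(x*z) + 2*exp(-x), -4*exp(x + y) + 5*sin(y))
-4*x*z + z**2 - 4*z*sin(x*z) + sin(x)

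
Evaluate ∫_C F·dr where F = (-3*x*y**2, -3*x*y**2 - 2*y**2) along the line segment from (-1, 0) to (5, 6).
-1656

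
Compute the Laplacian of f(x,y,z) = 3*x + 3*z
0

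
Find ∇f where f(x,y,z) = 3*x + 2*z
(3, 0, 2)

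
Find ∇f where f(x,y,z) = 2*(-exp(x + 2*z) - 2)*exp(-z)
(-2*exp(x + z), 0, 2*(2 - exp(x + 2*z))*exp(-z))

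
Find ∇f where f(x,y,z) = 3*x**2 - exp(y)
(6*x, -exp(y), 0)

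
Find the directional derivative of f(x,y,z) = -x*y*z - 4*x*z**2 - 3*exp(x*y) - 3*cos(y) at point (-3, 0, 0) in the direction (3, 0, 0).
0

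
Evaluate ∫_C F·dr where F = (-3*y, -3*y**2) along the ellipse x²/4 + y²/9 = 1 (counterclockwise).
18*pi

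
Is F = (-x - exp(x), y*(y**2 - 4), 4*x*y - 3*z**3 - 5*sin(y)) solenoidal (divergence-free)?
No, ∇·F = 3*y**2 - 9*z**2 - exp(x) - 5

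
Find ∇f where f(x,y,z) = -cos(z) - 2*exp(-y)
(0, 2*exp(-y), sin(z))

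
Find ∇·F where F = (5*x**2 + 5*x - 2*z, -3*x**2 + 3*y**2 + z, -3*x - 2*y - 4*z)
10*x + 6*y + 1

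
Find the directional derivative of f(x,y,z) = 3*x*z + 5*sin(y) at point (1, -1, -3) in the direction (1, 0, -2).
-3*sqrt(5)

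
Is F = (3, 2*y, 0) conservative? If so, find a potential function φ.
Yes, F is conservative. φ = 3*x + y**2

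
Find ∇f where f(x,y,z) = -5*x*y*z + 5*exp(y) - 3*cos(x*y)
(y*(-5*z + 3*sin(x*y)), -5*x*z + 3*x*sin(x*y) + 5*exp(y), -5*x*y)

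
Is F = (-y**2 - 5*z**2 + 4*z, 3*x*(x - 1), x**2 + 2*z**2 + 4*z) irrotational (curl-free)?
No, ∇×F = (0, -2*x - 10*z + 4, 6*x + 2*y - 3)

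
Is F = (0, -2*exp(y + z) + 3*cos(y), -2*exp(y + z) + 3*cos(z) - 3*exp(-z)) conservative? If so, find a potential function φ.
Yes, F is conservative. φ = -2*exp(y + z) + 3*sin(y) + 3*sin(z) + 3*exp(-z)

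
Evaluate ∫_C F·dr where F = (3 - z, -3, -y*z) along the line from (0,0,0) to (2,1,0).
3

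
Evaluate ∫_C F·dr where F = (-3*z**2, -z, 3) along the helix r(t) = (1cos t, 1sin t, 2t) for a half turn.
-44 + 6*pi + 12*pi**2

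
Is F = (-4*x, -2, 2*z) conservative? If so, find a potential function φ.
Yes, F is conservative. φ = -2*x**2 - 2*y + z**2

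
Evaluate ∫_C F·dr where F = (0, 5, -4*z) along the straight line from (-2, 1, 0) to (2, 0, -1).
-7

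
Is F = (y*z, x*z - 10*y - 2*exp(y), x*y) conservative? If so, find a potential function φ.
Yes, F is conservative. φ = x*y*z - 5*y**2 - 2*exp(y)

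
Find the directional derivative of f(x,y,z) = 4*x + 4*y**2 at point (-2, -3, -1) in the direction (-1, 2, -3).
-26*sqrt(14)/7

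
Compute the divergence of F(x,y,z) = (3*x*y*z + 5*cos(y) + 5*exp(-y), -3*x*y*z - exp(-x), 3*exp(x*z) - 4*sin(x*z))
-3*x*z + 3*x*exp(x*z) - 4*x*cos(x*z) + 3*y*z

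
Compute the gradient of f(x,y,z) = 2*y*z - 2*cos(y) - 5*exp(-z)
(0, 2*z + 2*sin(y), 2*y + 5*exp(-z))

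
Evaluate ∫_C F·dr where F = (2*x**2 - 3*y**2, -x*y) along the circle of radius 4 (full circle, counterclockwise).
0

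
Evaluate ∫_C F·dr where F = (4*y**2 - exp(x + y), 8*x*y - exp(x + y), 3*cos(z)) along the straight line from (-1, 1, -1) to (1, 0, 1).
-E + 5 + 6*sin(1)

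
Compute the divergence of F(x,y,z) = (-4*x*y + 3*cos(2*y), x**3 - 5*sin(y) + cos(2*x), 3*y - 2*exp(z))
-4*y - 2*exp(z) - 5*cos(y)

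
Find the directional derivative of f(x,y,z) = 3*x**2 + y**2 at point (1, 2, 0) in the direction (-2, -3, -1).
-12*sqrt(14)/7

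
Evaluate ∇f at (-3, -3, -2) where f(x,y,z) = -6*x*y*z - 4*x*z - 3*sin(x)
(-28 - 3*cos(3), -36, -42)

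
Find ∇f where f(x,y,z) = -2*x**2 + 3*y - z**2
(-4*x, 3, -2*z)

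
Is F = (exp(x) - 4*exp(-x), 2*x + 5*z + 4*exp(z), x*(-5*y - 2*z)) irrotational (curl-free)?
No, ∇×F = (-5*x - 4*exp(z) - 5, 5*y + 2*z, 2)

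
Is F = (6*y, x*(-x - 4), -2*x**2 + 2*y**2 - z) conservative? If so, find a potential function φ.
No, ∇×F = (4*y, 4*x, -2*x - 10) ≠ 0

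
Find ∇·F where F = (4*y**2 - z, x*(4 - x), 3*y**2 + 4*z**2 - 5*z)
8*z - 5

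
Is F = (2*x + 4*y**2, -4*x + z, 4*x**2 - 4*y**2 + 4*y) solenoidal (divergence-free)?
No, ∇·F = 2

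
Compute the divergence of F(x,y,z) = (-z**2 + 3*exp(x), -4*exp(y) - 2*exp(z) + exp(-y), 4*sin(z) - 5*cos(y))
3*exp(x) - 4*exp(y) + 4*cos(z) - exp(-y)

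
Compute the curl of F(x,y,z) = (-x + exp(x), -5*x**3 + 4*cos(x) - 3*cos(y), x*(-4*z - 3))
(0, 4*z + 3, -15*x**2 - 4*sin(x))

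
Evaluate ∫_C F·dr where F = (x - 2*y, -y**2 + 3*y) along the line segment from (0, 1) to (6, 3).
-8/3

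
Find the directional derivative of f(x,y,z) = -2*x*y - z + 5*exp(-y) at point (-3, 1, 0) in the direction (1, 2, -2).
4 - 10*exp(-1)/3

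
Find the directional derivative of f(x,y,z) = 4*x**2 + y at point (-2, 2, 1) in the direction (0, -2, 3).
-2*sqrt(13)/13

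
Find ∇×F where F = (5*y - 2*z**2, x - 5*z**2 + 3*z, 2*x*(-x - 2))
(10*z - 3, 4*x - 4*z + 4, -4)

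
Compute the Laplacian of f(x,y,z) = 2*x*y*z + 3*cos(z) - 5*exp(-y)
-3*cos(z) - 5*exp(-y)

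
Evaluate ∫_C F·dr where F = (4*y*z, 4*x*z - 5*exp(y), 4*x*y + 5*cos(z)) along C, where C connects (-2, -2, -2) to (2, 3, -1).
-5*exp(3) - 5*sin(1) + 5*exp(-2) + 5*sin(2) + 8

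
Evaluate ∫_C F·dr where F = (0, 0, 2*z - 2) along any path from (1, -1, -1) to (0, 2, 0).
-3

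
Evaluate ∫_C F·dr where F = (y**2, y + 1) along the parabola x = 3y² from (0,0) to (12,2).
28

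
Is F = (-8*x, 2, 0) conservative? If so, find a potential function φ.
Yes, F is conservative. φ = -4*x**2 + 2*y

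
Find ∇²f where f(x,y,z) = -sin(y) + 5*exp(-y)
sin(y) + 5*exp(-y)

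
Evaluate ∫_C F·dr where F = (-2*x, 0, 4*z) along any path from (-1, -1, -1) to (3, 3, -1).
-8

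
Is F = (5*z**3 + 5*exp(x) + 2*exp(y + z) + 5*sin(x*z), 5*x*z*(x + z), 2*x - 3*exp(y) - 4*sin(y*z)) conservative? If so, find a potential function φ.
No, ∇×F = (-5*x**2 - 10*x*z - 4*z*cos(y*z) - 3*exp(y), 5*x*cos(x*z) + 15*z**2 + 2*exp(y + z) - 2, 5*x*z + 5*z*(x + z) - 2*exp(y + z)) ≠ 0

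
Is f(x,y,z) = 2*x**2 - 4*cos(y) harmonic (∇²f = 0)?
No, ∇²f = 4*cos(y) + 4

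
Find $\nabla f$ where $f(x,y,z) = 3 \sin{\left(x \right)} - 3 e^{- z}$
(3*cos(x), 0, 3*exp(-z))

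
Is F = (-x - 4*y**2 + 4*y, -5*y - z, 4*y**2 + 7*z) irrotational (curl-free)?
No, ∇×F = (8*y + 1, 0, 8*y - 4)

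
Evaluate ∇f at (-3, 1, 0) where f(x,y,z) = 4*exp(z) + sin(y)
(0, cos(1), 4)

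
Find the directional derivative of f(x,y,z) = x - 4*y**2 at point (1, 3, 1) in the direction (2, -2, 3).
50*sqrt(17)/17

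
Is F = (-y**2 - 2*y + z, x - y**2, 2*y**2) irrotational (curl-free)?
No, ∇×F = (4*y, 1, 2*y + 3)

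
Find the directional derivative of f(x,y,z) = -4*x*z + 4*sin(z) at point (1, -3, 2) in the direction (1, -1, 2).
4*sqrt(6)*(-2 + cos(2))/3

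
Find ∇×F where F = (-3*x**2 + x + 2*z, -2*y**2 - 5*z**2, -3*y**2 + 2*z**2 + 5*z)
(-6*y + 10*z, 2, 0)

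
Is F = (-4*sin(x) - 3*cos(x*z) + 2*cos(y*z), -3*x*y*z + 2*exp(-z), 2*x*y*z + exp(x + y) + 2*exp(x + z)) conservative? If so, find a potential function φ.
No, ∇×F = (3*x*y + 2*x*z + exp(x + y) + 2*exp(-z), 3*x*sin(x*z) - 2*y*z - 2*y*sin(y*z) - exp(x + y) - 2*exp(x + z), z*(-3*y + 2*sin(y*z))) ≠ 0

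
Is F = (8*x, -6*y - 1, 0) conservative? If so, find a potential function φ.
Yes, F is conservative. φ = 4*x**2 - 3*y**2 - y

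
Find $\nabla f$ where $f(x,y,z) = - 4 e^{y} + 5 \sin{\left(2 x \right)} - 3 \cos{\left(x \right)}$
(3*sin(x) + 10*cos(2*x), -4*exp(y), 0)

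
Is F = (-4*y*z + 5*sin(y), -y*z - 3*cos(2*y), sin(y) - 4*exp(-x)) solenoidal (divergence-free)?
No, ∇·F = -z + 6*sin(2*y)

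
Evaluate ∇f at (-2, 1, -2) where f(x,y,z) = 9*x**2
(-36, 0, 0)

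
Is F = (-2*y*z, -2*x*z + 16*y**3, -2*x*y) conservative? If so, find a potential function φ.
Yes, F is conservative. φ = 2*y*(-x*z + 2*y**3)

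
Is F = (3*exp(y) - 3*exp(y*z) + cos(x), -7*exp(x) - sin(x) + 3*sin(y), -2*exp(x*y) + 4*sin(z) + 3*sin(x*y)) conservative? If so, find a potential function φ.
No, ∇×F = (x*(-2*exp(x*y) + 3*cos(x*y)), y*(2*exp(x*y) - 3*exp(y*z) - 3*cos(x*y)), 3*z*exp(y*z) - 7*exp(x) - 3*exp(y) - cos(x)) ≠ 0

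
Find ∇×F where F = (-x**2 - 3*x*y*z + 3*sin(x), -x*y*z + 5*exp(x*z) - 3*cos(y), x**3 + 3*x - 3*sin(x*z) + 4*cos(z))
(x*(y - 5*exp(x*z)), -3*x**2 - 3*x*y + 3*z*cos(x*z) - 3, z*(3*x - y + 5*exp(x*z)))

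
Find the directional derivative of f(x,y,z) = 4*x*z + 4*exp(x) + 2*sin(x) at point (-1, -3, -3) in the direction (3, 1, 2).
sqrt(14)*(-22*E + 3*E*cos(1) + 6)*exp(-1)/7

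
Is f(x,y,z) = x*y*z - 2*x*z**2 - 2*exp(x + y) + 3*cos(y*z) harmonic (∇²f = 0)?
No, ∇²f = -4*x - 3*y**2*cos(y*z) - 3*z**2*cos(y*z) - 4*exp(x + y)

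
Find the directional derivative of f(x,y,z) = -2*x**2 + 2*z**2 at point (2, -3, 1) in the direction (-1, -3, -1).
4*sqrt(11)/11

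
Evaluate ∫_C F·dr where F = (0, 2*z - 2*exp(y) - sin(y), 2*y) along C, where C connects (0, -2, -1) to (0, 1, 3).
-2*E + 2*exp(-2) - cos(2) + cos(1) + 2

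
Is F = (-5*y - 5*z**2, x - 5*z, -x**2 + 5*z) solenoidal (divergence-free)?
No, ∇·F = 5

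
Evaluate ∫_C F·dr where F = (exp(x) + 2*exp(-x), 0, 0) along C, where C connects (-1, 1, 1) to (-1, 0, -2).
0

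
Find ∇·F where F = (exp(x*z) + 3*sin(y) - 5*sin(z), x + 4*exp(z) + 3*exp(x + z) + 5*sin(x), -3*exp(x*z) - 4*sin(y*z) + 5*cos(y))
-3*x*exp(x*z) - 4*y*cos(y*z) + z*exp(x*z)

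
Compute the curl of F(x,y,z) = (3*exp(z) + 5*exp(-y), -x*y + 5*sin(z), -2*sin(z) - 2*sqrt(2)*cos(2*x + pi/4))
(-5*cos(z), 3*exp(z) - 4*sqrt(2)*sin(2*x + pi/4), -y + 5*exp(-y))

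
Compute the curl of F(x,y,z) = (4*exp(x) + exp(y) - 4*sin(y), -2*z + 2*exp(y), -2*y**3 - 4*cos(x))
(2 - 6*y**2, -4*sin(x), -exp(y) + 4*cos(y))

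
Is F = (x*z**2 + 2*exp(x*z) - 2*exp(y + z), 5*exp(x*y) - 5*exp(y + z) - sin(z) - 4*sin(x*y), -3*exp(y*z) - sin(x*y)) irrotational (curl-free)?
No, ∇×F = (-x*cos(x*y) - 3*z*exp(y*z) + 5*exp(y + z) + cos(z), 2*x*z + 2*x*exp(x*z) + y*cos(x*y) - 2*exp(y + z), 5*y*exp(x*y) - 4*y*cos(x*y) + 2*exp(y + z))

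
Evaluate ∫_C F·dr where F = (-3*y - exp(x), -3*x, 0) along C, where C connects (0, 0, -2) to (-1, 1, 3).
4 - exp(-1)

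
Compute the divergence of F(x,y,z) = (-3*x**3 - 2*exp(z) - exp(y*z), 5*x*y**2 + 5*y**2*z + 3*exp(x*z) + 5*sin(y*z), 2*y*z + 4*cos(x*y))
-9*x**2 + 10*x*y + 10*y*z + 2*y + 5*z*cos(y*z)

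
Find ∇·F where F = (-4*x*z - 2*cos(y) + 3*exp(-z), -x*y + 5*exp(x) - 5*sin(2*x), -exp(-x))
-x - 4*z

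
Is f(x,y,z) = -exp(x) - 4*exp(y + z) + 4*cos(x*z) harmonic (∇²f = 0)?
No, ∇²f = -4*x**2*cos(x*z) - 4*z**2*cos(x*z) - exp(x) - 8*exp(y + z)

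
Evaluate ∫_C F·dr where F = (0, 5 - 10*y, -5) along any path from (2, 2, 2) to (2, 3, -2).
0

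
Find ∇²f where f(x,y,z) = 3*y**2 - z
6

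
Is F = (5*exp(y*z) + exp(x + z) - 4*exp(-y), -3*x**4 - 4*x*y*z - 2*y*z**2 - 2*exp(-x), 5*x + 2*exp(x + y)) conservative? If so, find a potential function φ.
No, ∇×F = (4*x*y + 4*y*z + 2*exp(x + y), 5*y*exp(y*z) - 2*exp(x + y) + exp(x + z) - 5, -12*x**3 - 4*y*z - 5*z*exp(y*z) - 4*exp(-y) + 2*exp(-x)) ≠ 0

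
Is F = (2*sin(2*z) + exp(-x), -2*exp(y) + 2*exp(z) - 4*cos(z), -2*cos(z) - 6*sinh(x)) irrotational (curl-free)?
No, ∇×F = (-2*exp(z) - 4*sin(z), 4*cos(2*z) + 6*cosh(x), 0)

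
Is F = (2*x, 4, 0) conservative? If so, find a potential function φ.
Yes, F is conservative. φ = x**2 + 4*y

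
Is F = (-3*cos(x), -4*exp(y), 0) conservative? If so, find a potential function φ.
Yes, F is conservative. φ = -4*exp(y) - 3*sin(x)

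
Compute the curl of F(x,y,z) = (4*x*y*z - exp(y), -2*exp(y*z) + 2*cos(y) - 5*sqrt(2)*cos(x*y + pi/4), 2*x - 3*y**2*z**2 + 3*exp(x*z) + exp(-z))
(2*y*(-3*z**2 + exp(y*z)), 4*x*y - 3*z*exp(x*z) - 2, -4*x*z + 5*sqrt(2)*y*sin(x*y + pi/4) + exp(y))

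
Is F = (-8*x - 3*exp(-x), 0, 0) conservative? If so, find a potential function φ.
Yes, F is conservative. φ = -4*x**2 + 3*exp(-x)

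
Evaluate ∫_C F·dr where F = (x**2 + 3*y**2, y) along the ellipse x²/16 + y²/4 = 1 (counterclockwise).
0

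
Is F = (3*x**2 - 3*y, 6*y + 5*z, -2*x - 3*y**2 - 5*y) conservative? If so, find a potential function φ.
No, ∇×F = (-6*y - 10, 2, 3) ≠ 0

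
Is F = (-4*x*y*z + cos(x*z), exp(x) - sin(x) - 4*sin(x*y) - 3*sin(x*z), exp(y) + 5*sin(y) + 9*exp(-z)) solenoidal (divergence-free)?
No, ∇·F = -4*x*cos(x*y) - 4*y*z - z*sin(x*z) - 9*exp(-z)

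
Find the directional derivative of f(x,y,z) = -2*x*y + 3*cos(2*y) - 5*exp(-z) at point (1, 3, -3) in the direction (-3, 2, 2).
2*sqrt(17)*(-6*sin(6) + 7 + 5*exp(3))/17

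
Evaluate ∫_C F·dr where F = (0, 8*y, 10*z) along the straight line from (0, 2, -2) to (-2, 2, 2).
0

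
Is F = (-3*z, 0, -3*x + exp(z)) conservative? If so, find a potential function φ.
Yes, F is conservative. φ = -3*x*z + exp(z)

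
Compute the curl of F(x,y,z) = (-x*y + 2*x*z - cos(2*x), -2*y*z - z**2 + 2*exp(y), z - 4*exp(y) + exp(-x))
(2*y + 2*z - 4*exp(y), 2*x + exp(-x), x)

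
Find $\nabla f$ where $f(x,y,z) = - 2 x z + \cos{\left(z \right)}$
(-2*z, 0, -2*x - sin(z))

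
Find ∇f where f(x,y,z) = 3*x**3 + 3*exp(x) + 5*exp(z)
(9*x**2 + 3*exp(x), 0, 5*exp(z))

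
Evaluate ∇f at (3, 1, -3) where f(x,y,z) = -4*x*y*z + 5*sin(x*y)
(5*cos(3) + 12, 15*cos(3) + 36, -12)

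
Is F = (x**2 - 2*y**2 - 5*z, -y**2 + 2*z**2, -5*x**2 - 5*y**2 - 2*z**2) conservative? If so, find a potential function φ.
No, ∇×F = (-10*y - 4*z, 10*x - 5, 4*y) ≠ 0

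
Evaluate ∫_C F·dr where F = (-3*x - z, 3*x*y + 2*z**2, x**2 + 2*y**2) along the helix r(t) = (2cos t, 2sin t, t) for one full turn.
24*pi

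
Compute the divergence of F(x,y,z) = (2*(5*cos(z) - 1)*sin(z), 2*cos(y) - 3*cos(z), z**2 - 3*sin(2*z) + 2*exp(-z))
2*z - 2*sin(y) - 6*cos(2*z) - 2*exp(-z)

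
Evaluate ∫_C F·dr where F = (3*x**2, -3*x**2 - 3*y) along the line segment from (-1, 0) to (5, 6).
-54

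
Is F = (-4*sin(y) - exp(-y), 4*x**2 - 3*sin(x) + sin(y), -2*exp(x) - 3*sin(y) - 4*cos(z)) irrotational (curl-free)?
No, ∇×F = (-3*cos(y), 2*exp(x), 8*x - 3*cos(x) + 4*cos(y) - exp(-y))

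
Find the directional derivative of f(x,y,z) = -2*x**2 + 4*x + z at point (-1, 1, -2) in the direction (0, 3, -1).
-sqrt(10)/10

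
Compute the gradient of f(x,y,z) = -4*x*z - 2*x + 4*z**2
(-4*z - 2, 0, -4*x + 8*z)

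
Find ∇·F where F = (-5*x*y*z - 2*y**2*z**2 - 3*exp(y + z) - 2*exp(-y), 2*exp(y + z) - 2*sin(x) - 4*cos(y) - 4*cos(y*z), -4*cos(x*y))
-5*y*z + 4*z*sin(y*z) + 2*exp(y + z) + 4*sin(y)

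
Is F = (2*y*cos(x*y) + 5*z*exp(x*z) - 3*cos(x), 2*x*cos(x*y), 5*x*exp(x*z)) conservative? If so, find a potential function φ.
Yes, F is conservative. φ = 5*exp(x*z) - 3*sin(x) + 2*sin(x*y)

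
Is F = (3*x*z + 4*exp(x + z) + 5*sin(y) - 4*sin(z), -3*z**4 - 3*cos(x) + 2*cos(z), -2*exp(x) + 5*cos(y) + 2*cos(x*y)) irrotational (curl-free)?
No, ∇×F = (-2*x*sin(x*y) + 12*z**3 - 5*sin(y) + 2*sin(z), 3*x + 2*y*sin(x*y) + 2*exp(x) + 4*exp(x + z) - 4*cos(z), 3*sin(x) - 5*cos(y))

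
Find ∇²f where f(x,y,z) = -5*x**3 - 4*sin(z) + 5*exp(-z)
-30*x + 4*sin(z) + 5*exp(-z)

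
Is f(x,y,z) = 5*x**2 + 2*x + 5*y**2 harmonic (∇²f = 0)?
No, ∇²f = 20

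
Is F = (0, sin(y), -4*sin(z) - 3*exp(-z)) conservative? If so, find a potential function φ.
Yes, F is conservative. φ = -cos(y) + 4*cos(z) + 3*exp(-z)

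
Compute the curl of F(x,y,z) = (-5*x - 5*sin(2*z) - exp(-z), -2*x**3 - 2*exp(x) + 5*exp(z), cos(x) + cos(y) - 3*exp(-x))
(-5*exp(z) - sin(y), sin(x) - 10*cos(2*z) + exp(-z) - 3*exp(-x), -6*x**2 - 2*exp(x))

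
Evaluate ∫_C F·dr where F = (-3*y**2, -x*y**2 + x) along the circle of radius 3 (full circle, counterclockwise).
-45*pi/4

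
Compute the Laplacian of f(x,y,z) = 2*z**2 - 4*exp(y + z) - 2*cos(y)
-8*exp(y + z) + 2*cos(y) + 4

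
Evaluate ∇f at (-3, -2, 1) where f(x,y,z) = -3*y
(0, -3, 0)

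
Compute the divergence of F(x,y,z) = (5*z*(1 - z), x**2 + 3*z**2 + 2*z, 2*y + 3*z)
3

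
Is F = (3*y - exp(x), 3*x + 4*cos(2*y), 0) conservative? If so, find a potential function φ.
Yes, F is conservative. φ = 3*x*y - exp(x) + 2*sin(2*y)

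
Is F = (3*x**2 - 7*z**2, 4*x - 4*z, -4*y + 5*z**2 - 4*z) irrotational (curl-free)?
No, ∇×F = (0, -14*z, 4)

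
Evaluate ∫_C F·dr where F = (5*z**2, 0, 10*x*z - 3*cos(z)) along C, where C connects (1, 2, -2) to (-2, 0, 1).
-30 - 3*sin(2) - 3*sin(1)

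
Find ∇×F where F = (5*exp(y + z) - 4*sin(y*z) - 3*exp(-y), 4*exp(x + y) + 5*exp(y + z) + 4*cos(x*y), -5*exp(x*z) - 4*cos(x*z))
(-5*exp(y + z), -4*y*cos(y*z) + 5*z*exp(x*z) - 4*z*sin(x*z) + 5*exp(y + z), ((-4*y*sin(x*y) + 4*z*cos(y*z) + 4*exp(x + y) - 5*exp(y + z))*exp(y) - 3)*exp(-y))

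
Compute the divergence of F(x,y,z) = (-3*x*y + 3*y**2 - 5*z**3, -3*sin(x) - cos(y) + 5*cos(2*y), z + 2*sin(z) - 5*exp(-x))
-3*y + sin(y) - 10*sin(2*y) + 2*cos(z) + 1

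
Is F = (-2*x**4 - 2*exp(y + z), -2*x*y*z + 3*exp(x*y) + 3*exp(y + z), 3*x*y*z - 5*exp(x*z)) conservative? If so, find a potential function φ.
No, ∇×F = (2*x*y + 3*x*z - 3*exp(y + z), -3*y*z + 5*z*exp(x*z) - 2*exp(y + z), -2*y*z + 3*y*exp(x*y) + 2*exp(y + z)) ≠ 0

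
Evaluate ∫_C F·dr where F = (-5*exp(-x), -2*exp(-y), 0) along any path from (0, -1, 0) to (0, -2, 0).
2*E*(-1 + E)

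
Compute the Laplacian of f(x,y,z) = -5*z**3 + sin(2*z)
-30*z - 4*sin(2*z)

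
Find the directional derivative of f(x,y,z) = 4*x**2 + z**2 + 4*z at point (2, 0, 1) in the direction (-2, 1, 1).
-13*sqrt(6)/3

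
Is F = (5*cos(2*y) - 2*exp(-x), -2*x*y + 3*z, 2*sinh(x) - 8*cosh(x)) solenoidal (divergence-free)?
No, ∇·F = -2*x + 2*exp(-x)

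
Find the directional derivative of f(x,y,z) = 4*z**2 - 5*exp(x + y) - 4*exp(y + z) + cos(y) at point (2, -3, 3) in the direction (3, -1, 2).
sqrt(14)*(-10 - E*sin(3) + 44*E)*exp(-1)/14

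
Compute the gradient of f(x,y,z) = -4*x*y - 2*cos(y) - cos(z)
(-4*y, -4*x + 2*sin(y), sin(z))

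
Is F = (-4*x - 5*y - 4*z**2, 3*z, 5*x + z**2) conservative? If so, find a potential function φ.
No, ∇×F = (-3, -8*z - 5, 5) ≠ 0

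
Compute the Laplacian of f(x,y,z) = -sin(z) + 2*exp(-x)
sin(z) + 2*exp(-x)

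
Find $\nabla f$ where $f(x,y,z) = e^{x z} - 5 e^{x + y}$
(z*exp(x*z) - 5*exp(x + y), -5*exp(x + y), x*exp(x*z))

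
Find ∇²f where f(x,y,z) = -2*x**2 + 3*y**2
2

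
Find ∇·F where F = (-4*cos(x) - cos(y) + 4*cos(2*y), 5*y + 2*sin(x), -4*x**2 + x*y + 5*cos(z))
4*sin(x) - 5*sin(z) + 5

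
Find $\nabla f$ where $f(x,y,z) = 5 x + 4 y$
(5, 4, 0)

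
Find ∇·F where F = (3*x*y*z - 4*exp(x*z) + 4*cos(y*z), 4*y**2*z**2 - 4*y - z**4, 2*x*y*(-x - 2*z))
-4*x*y + 8*y*z**2 + 3*y*z - 4*z*exp(x*z) - 4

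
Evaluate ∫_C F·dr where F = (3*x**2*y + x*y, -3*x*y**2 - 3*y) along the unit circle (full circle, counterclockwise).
-3*pi/2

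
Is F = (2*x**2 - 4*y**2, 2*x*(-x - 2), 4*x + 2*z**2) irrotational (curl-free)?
No, ∇×F = (0, -4, -4*x + 8*y - 4)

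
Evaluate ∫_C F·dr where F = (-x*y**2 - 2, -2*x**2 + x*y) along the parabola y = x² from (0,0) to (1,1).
-83/30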